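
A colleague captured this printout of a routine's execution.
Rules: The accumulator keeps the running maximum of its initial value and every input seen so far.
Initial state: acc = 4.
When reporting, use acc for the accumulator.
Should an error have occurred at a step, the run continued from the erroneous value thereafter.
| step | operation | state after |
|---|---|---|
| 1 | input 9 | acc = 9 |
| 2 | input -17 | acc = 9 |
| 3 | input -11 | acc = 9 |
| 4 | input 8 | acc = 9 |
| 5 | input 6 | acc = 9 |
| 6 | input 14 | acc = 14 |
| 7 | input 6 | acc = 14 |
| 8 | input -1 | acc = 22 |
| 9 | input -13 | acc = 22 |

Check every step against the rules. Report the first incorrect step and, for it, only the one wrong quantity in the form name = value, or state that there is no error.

Recomputing the run from the initial state:
step 1: acc = 9
step 2: acc = 9
step 3: acc = 9
step 4: acc = 9
step 5: acc = 9
step 6: acc = 14
step 7: acc = 14
step 8: acc = 14
step 9: acc = 14
The first disagreement with the printout is at step 8, where the value should be acc = 14.

step 8, acc = 14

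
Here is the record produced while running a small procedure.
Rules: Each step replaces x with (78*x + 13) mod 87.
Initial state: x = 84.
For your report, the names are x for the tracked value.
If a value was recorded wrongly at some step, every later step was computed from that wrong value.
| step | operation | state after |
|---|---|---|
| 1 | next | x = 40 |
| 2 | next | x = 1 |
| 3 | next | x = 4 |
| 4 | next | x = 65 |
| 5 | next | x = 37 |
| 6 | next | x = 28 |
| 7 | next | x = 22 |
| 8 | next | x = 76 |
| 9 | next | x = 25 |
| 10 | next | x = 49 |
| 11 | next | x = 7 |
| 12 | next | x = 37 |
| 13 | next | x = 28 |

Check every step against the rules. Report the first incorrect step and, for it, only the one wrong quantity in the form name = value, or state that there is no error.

step 1: x = (78*84 + 13) mod 87 = 40 -> matches
step 2: x = (78*40 + 13) mod 87 = 1 -> no discrepancy
step 3: x = (78*1 + 13) mod 87 = 4 -> confirmed correct
step 4: x = (78*4 + 13) mod 87 = 64 -> the record has a different value
First deviation found at step 4; the corrected entry is x = 64.

step 4, x = 64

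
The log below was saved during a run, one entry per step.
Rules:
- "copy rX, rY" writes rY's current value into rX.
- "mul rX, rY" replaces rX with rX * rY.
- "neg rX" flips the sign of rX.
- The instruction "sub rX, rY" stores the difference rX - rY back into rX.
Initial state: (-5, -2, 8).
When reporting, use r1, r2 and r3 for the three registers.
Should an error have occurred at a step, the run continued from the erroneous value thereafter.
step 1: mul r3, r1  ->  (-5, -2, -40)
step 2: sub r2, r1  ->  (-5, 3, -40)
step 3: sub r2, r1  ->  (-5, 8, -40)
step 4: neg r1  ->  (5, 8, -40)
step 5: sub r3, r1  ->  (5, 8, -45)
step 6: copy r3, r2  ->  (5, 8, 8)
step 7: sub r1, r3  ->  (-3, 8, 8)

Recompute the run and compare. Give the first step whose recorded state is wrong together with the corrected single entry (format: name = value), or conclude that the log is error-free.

Step 1: r3 = 8 * -5 = -40 — exactly as logged.
Step 2: r2 = -2 - -5 = 3 — matches.
Step 3: r2 = 3 - -5 = 8 — no discrepancy.
Step 4: r1 = -(-5) = 5 — matches.
Step 5: r3 = -40 - 5 = -45 — verified.
Step 6: r3 = 8 — consistent with the log.
Step 7: r1 = 5 - 8 = -3 — matches.
The recomputation confirms every line.

no error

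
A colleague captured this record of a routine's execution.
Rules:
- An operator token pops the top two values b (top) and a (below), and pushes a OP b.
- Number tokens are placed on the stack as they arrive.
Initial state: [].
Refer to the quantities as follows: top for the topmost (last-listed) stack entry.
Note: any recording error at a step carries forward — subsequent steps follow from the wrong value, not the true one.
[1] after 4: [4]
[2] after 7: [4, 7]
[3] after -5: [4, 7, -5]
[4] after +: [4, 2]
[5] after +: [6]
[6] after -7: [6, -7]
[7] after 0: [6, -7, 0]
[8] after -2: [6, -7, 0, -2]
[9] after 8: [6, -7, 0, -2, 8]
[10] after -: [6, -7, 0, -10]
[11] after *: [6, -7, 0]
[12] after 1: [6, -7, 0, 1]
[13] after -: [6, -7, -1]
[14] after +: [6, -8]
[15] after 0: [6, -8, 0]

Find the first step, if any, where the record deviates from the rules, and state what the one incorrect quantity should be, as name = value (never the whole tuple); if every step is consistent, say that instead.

Step 1: push 4: top = 4 — in agreement.
Step 2: push 7: top = 7 — confirmed correct.
Step 3: push -5: top = -5 — agrees with the record.
Step 4: 7 + -5 = 2 — same as recorded.
Step 5: 4 + 2 = 6 — no discrepancy.
Step 6: push -7: top = -7 — confirmed correct.
Step 7: push 0: top = 0 — checks out.
Step 8: push -2: top = -2 — same as recorded.
Step 9: push 8: top = 8 — confirmed correct.
Step 10: -2 - 8 = -10 — matches.
Step 11: 0 * -10 = 0 — no discrepancy.
Step 12: push 1: top = 1 — consistent with the record.
Step 13: 0 - 1 = -1 — checks out.
Step 14: -7 + -1 = -8 — no discrepancy.
Step 15: push 0: top = 0 — checks out.
The whole run recomputes cleanly — no discrepancies.

no error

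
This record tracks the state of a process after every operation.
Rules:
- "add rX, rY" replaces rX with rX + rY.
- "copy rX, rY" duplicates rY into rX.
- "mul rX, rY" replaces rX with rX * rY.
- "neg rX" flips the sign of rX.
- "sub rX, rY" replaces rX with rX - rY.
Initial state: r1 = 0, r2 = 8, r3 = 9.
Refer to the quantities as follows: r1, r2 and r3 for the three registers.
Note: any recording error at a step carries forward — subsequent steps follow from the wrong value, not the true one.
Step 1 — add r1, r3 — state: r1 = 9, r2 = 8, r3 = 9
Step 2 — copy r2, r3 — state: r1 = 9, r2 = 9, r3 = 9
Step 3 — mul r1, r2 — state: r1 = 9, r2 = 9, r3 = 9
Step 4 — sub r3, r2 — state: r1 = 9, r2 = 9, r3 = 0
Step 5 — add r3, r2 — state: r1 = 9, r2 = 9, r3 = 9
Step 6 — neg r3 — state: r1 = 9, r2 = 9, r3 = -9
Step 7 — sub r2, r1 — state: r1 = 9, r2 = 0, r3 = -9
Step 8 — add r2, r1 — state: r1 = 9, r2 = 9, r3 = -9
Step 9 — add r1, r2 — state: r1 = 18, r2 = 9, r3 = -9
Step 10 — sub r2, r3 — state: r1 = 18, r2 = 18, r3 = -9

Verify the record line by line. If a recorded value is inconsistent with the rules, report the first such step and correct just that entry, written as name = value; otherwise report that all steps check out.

1. r1 = 0 + 9 = 9 (exactly as logged)
2. r2 = 9 (agrees with the record)
3. r1 = 9 * 9 = 81 (this is not what the record shows)
First incorrect step: 3; the correct value is r1 = 81.

step 3, r1 = 81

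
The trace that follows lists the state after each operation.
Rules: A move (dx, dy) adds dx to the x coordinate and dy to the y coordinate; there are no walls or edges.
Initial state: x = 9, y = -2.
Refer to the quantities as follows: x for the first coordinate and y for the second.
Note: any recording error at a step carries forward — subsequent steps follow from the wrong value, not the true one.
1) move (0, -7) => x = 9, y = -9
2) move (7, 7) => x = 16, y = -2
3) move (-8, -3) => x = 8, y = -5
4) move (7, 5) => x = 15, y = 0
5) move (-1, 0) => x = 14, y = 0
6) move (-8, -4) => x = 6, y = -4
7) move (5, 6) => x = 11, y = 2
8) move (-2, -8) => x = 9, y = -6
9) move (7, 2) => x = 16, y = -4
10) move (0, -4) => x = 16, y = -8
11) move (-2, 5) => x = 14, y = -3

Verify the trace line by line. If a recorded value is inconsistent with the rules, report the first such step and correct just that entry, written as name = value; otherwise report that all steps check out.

no error

step 1: x = 9 + (0) = 9, y = -2 + (-7) = -9 -> consistent with the trace
step 2: x = 9 + (7) = 16, y = -9 + (7) = -2 -> in agreement
step 3: x = 16 + (-8) = 8, y = -2 + (-3) = -5 -> agrees with the trace
step 4: x = 8 + (7) = 15, y = -5 + (5) = 0 -> no discrepancy
step 5: x = 15 + (-1) = 14, y = 0 + (0) = 0 -> exactly as logged
step 6: x = 14 + (-8) = 6, y = 0 + (-4) = -4 -> matches
step 7: x = 6 + (5) = 11, y = -4 + (6) = 2 -> checks out
step 8: x = 11 + (-2) = 9, y = 2 + (-8) = -6 -> same as recorded
step 9: x = 9 + (7) = 16, y = -6 + (2) = -4 -> confirmed correct
step 10: x = 16 + (0) = 16, y = -4 + (-4) = -8 -> same as recorded
step 11: x = 16 + (-2) = 14, y = -8 + (5) = -3 -> in agreement
Each recorded entry agrees with the recomputation.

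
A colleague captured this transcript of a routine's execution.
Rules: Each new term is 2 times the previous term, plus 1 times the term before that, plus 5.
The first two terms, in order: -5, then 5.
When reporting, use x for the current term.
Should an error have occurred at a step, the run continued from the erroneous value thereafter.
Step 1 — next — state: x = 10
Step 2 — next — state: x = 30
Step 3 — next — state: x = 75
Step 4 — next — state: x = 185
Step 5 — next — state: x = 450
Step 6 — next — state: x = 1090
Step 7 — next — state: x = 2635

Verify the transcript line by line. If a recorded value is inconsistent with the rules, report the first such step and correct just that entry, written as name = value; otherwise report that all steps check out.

no error

Recomputing the run from the initial state:
step 1: x = 10
step 2: x = 30
step 3: x = 75
step 4: x = 185
step 5: x = 450
step 6: x = 1090
step 7: x = 2635
This matches the transcript at every step.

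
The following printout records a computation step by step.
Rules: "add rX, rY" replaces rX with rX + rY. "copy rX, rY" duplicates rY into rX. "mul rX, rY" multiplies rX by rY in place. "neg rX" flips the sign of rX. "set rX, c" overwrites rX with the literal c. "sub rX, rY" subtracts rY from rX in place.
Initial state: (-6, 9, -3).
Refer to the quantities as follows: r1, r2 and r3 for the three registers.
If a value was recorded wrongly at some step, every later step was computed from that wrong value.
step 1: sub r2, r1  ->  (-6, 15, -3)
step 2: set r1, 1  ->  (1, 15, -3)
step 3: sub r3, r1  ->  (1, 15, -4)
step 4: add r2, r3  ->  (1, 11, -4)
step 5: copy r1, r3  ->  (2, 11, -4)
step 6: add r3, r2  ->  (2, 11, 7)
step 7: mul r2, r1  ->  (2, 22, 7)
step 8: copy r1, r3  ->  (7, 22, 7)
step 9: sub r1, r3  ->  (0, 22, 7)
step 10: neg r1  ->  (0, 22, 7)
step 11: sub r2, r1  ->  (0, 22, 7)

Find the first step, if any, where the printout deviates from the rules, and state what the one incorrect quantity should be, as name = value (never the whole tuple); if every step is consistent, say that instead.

step 5, r1 = -4

Recomputing the run from the initial state:
step 1: r1 = -6, r2 = 15, r3 = -3
step 2: r1 = 1, r2 = 15, r3 = -3
step 3: r1 = 1, r2 = 15, r3 = -4
step 4: r1 = 1, r2 = 11, r3 = -4
step 5: r1 = -4, r2 = 11, r3 = -4
step 6: r1 = -4, r2 = 11, r3 = 7
step 7: r1 = -4, r2 = -44, r3 = 7
step 8: r1 = 7, r2 = -44, r3 = 7
step 9: r1 = 0, r2 = -44, r3 = 7
step 10: r1 = 0, r2 = -44, r3 = 7
step 11: r1 = 0, r2 = -44, r3 = 7
The first disagreement with the printout is at step 5, where the value should be r1 = -4.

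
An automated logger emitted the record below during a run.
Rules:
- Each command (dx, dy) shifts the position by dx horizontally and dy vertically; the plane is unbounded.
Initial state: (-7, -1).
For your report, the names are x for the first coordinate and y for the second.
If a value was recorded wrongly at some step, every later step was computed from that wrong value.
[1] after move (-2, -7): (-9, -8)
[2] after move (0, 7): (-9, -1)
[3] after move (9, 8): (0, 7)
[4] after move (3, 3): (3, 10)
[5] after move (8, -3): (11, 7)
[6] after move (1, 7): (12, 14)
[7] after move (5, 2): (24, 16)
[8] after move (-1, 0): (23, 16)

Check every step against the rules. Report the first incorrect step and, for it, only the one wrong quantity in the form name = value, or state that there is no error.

1. x = -7 + (-2) = -9, y = -1 + (-7) = -8 (in agreement)
2. x = -9 + (0) = -9, y = -8 + (7) = -1 (checks out)
3. x = -9 + (9) = 0, y = -1 + (8) = 7 (consistent with the record)
4. x = 0 + (3) = 3, y = 7 + (3) = 10 (verified)
5. x = 3 + (8) = 11, y = 10 + (-3) = 7 (verified)
6. x = 11 + (1) = 12, y = 7 + (7) = 14 (consistent with the record)
7. x = 12 + (5) = 17, y = 14 + (2) = 16 (not what was recorded)
First incorrect step: 7; the correct value is x = 17.

step 7, x = 17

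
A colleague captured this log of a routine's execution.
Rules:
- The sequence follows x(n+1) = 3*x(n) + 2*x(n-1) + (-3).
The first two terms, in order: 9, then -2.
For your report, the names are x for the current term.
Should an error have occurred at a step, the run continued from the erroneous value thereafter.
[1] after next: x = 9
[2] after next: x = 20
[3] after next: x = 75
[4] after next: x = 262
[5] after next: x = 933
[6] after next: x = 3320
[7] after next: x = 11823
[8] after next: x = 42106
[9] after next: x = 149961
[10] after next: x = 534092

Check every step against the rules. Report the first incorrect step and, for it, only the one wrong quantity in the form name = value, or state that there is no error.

Recomputing the run from the initial state:
step 1: x = 9
step 2: x = 20
step 3: x = 75
step 4: x = 262
step 5: x = 933
step 6: x = 3320
step 7: x = 11823
step 8: x = 42106
step 9: x = 149961
step 10: x = 534092
This matches the log at every step.

no error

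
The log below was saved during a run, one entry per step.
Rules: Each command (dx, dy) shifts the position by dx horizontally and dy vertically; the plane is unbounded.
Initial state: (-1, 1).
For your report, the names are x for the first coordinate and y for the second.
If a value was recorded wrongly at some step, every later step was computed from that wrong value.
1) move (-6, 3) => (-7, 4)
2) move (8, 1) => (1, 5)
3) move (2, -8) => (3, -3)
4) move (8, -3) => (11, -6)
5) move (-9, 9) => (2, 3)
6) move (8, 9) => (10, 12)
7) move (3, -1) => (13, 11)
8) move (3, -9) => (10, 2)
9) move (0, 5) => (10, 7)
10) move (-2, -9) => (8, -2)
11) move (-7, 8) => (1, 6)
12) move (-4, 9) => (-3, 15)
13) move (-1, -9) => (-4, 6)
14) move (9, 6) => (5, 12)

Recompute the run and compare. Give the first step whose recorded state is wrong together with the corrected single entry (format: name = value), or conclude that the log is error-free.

step 1: x = -1 + (-6) = -7, y = 1 + (3) = 4 -> in agreement
step 2: x = -7 + (8) = 1, y = 4 + (1) = 5 -> matches
step 3: x = 1 + (2) = 3, y = 5 + (-8) = -3 -> matches
step 4: x = 3 + (8) = 11, y = -3 + (-3) = -6 -> no discrepancy
step 5: x = 11 + (-9) = 2, y = -6 + (9) = 3 -> no discrepancy
step 6: x = 2 + (8) = 10, y = 3 + (9) = 12 -> no discrepancy
step 7: x = 10 + (3) = 13, y = 12 + (-1) = 11 -> matches
step 8: x = 13 + (3) = 16, y = 11 + (-9) = 2 -> first mismatch against the log
So the first discrepancy is step 8, where the right value is x = 16.

step 8, x = 16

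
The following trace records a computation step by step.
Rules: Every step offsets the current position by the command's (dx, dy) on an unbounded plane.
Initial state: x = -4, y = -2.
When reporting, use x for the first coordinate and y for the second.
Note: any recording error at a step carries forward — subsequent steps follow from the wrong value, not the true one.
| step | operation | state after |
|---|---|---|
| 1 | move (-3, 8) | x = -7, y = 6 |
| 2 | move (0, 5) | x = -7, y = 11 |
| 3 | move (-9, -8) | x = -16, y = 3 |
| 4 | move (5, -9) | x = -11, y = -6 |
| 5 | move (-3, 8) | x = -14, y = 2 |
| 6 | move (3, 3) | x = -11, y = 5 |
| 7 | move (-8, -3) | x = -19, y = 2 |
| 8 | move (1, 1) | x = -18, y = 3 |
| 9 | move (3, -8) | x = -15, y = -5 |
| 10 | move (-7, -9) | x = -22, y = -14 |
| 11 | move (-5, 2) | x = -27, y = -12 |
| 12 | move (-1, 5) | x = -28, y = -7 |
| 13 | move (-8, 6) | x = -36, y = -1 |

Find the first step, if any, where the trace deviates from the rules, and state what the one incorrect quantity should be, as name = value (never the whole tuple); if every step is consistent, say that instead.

no error

step 1: x = -4 + (-3) = -7, y = -2 + (8) = 6 -> verified
step 2: x = -7 + (0) = -7, y = 6 + (5) = 11 -> in agreement
step 3: x = -7 + (-9) = -16, y = 11 + (-8) = 3 -> exactly as logged
step 4: x = -16 + (5) = -11, y = 3 + (-9) = -6 -> in agreement
step 5: x = -11 + (-3) = -14, y = -6 + (8) = 2 -> no discrepancy
step 6: x = -14 + (3) = -11, y = 2 + (3) = 5 -> confirmed correct
step 7: x = -11 + (-8) = -19, y = 5 + (-3) = 2 -> verified
step 8: x = -19 + (1) = -18, y = 2 + (1) = 3 -> checks out
step 9: x = -18 + (3) = -15, y = 3 + (-8) = -5 -> exactly as logged
step 10: x = -15 + (-7) = -22, y = -5 + (-9) = -14 -> verified
step 11: x = -22 + (-5) = -27, y = -14 + (2) = -12 -> verified
step 12: x = -27 + (-1) = -28, y = -12 + (5) = -7 -> consistent with the trace
step 13: x = -28 + (-8) = -36, y = -7 + (6) = -1 -> exactly as logged
The recomputation confirms every line.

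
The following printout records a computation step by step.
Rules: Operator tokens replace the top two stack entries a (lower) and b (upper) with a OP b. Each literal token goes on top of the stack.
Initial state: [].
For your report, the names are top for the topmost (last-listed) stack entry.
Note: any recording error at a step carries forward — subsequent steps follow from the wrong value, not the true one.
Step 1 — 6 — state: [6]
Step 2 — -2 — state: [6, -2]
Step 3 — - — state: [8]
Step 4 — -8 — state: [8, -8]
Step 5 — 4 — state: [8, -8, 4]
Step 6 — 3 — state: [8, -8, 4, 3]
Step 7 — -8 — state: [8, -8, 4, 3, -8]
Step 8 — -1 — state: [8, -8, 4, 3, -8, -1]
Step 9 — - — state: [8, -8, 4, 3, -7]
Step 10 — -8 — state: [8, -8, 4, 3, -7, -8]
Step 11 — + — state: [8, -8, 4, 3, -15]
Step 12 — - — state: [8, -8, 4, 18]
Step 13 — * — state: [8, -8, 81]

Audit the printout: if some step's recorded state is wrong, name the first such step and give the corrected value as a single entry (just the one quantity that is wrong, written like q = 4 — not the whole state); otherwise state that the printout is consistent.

Step 1: push 6: top = 6 — verified.
Step 2: push -2: top = -2 — confirmed correct.
Step 3: 6 - -2 = 8 — in agreement.
Step 4: push -8: top = -8 — checks out.
Step 5: push 4: top = 4 — checks out.
Step 6: push 3: top = 3 — exactly as logged.
Step 7: push -8: top = -8 — confirmed correct.
Step 8: push -1: top = -1 — confirmed correct.
Step 9: -8 - -1 = -7 — in agreement.
Step 10: push -8: top = -8 — same as recorded.
Step 11: -7 + -8 = -15 — consistent with the printout.
Step 12: 3 - -15 = 18 — confirmed correct.
Step 13: 4 * 18 = 72 — the entry is off here.
Step 13 is the first one off; corrected, top = 72.

step 13, top = 72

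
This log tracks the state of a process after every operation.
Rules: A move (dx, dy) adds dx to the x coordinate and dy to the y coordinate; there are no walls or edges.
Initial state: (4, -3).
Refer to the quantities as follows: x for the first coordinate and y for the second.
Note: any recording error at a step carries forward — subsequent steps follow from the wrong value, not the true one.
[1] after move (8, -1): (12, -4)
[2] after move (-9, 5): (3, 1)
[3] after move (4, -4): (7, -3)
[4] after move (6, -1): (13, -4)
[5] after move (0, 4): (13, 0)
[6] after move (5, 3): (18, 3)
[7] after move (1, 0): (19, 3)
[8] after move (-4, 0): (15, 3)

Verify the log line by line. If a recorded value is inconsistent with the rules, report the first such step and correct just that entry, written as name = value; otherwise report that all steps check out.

1. x = 4 + (8) = 12, y = -3 + (-1) = -4 (in agreement)
2. x = 12 + (-9) = 3, y = -4 + (5) = 1 (consistent with the log)
3. x = 3 + (4) = 7, y = 1 + (-4) = -3 (matches)
4. x = 7 + (6) = 13, y = -3 + (-1) = -4 (consistent with the log)
5. x = 13 + (0) = 13, y = -4 + (4) = 0 (agrees with the log)
6. x = 13 + (5) = 18, y = 0 + (3) = 3 (same as recorded)
7. x = 18 + (1) = 19, y = 3 + (0) = 3 (agrees with the log)
8. x = 19 + (-4) = 15, y = 3 + (0) = 3 (confirmed correct)
All entries verified; no error found.

no error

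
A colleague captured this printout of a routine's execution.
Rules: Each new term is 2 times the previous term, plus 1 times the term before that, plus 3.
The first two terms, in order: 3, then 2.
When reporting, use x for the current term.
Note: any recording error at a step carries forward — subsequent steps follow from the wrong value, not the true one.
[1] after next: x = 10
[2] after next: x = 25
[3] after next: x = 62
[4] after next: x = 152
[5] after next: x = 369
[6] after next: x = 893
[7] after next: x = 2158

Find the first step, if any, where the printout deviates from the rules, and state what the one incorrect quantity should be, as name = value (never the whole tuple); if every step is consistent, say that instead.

step 3, x = 63

1. x = 2*(2) + (1)*(3) + (3) = 10 (in agreement)
2. x = 2*(10) + (1)*(2) + (3) = 25 (matches)
3. x = 2*(25) + (1)*(10) + (3) = 63 (not what was recorded)
The audit stops at step 3: the recorded entry is wrong and should be x = 63.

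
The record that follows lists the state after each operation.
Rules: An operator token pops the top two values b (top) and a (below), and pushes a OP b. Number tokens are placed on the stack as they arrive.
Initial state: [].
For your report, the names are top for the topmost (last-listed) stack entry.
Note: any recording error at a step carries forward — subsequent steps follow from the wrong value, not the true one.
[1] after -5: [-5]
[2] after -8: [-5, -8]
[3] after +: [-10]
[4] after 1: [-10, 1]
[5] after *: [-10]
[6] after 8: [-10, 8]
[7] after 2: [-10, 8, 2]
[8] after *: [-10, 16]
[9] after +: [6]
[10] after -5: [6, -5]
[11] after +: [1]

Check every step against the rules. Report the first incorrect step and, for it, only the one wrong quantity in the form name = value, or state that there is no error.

step 3, top = -13

Recomputing the run from the initial state:
step 1: [-5]
step 2: [-5, -8]
step 3: [-13]
step 4: [-13, 1]
step 5: [-13]
step 6: [-13, 8]
step 7: [-13, 8, 2]
step 8: [-13, 16]
step 9: [3]
step 10: [3, -5]
step 11: [-2]
The first disagreement with the record is at step 3, where the value should be top = -13.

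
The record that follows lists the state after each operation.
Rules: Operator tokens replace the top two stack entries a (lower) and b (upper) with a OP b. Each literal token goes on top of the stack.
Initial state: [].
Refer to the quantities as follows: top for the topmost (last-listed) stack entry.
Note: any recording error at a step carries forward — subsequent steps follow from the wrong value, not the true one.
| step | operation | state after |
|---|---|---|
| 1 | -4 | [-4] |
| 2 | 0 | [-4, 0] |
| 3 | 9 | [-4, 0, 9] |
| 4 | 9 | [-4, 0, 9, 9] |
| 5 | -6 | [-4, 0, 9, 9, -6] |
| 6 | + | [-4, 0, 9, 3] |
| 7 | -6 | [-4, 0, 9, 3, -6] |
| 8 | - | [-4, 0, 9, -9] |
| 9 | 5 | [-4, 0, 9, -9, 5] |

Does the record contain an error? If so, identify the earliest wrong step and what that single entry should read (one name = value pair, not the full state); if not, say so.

Recomputing the run from the initial state:
step 1: [-4]
step 2: [-4, 0]
step 3: [-4, 0, 9]
step 4: [-4, 0, 9, 9]
step 5: [-4, 0, 9, 9, -6]
step 6: [-4, 0, 9, 3]
step 7: [-4, 0, 9, 3, -6]
step 8: [-4, 0, 9, 9]
step 9: [-4, 0, 9, 9, 5]
The first disagreement with the record is at step 8, where the value should be top = 9.

step 8, top = 9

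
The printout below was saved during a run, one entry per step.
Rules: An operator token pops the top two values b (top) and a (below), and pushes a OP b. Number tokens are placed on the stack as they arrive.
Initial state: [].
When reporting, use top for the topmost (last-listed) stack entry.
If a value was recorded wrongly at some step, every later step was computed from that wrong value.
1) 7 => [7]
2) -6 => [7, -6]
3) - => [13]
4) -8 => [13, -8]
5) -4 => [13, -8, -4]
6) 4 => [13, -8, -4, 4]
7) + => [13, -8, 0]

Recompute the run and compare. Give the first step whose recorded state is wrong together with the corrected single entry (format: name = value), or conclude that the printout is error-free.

1. push 7: top = 7 (consistent with the printout)
2. push -6: top = -6 (agrees with the printout)
3. 7 - -6 = 13 (in agreement)
4. push -8: top = -8 (confirmed correct)
5. push -4: top = -4 (verified)
6. push 4: top = 4 (exactly as logged)
7. -4 + 4 = 0 (consistent with the printout)
The whole run recomputes cleanly — no discrepancies.

no error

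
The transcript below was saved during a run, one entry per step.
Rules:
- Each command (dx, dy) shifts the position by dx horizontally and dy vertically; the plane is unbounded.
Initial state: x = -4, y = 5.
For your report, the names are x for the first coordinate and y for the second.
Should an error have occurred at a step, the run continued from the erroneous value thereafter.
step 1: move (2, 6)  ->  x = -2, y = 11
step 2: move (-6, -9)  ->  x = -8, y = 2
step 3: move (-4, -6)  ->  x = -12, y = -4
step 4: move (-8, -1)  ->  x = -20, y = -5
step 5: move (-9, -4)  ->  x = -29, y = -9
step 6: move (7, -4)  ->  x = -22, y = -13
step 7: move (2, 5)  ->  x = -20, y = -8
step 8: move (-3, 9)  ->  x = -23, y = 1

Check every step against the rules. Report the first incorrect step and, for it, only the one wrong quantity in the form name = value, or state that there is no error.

1. x = -4 + (2) = -2, y = 5 + (6) = 11 (verified)
2. x = -2 + (-6) = -8, y = 11 + (-9) = 2 (consistent with the transcript)
3. x = -8 + (-4) = -12, y = 2 + (-6) = -4 (exactly as logged)
4. x = -12 + (-8) = -20, y = -4 + (-1) = -5 (agrees with the transcript)
5. x = -20 + (-9) = -29, y = -5 + (-4) = -9 (in agreement)
6. x = -29 + (7) = -22, y = -9 + (-4) = -13 (matches)
7. x = -22 + (2) = -20, y = -13 + (5) = -8 (checks out)
8. x = -20 + (-3) = -23, y = -8 + (9) = 1 (verified)
The recomputation confirms every line.

no error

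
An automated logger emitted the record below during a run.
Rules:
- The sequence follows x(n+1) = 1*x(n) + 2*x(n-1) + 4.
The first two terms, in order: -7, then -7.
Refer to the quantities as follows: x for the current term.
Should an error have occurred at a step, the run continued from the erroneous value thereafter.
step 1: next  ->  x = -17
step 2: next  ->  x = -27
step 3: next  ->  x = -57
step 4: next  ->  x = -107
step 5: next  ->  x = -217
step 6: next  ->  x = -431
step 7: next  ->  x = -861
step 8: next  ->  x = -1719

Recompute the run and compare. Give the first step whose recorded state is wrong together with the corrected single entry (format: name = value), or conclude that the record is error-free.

step 1: x = 1*(-7) + (2)*(-7) + (4) = -17 -> exactly as logged
step 2: x = 1*(-17) + (2)*(-7) + (4) = -27 -> matches
step 3: x = 1*(-27) + (2)*(-17) + (4) = -57 -> exactly as logged
step 4: x = 1*(-57) + (2)*(-27) + (4) = -107 -> verified
step 5: x = 1*(-107) + (2)*(-57) + (4) = -217 -> no discrepancy
step 6: x = 1*(-217) + (2)*(-107) + (4) = -427 -> a discrepancy with the record
So the first discrepancy is step 6, where the right value is x = -427.

step 6, x = -427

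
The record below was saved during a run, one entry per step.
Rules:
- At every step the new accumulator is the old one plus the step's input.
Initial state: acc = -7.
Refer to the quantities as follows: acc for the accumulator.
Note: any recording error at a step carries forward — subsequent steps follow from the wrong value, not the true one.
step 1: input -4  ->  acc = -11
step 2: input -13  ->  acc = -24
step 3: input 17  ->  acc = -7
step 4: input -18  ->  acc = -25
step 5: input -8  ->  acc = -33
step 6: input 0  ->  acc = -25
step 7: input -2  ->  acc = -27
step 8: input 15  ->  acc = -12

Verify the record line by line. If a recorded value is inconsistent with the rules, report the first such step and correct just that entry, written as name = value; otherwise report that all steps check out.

step 6, acc = -33

1. acc = -7 + -4 = -11 (exactly as logged)
2. acc = -11 + -13 = -24 (in agreement)
3. acc = -24 + 17 = -7 (agrees with the record)
4. acc = -7 + -18 = -25 (same as recorded)
5. acc = -25 + -8 = -33 (consistent with the record)
6. acc = -33 + 0 = -33 (the entry is off here)
That makes step 6 the first incorrect line — acc = -33 is what it should show.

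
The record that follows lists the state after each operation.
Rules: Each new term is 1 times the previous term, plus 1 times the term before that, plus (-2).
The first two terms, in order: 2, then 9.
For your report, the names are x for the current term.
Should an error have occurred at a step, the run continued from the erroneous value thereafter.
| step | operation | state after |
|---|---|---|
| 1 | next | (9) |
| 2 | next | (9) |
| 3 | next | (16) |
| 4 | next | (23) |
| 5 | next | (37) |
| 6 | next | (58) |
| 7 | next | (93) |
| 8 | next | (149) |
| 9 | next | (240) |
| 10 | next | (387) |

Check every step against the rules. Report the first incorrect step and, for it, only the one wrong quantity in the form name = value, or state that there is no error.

step 2, x = 16

Recomputing the run from the initial state:
step 1: x = 9
step 2: x = 16
step 3: x = 23
step 4: x = 37
step 5: x = 58
step 6: x = 93
step 7: x = 149
step 8: x = 240
step 9: x = 387
step 10: x = 625
The first disagreement with the record is at step 2, where the value should be x = 16.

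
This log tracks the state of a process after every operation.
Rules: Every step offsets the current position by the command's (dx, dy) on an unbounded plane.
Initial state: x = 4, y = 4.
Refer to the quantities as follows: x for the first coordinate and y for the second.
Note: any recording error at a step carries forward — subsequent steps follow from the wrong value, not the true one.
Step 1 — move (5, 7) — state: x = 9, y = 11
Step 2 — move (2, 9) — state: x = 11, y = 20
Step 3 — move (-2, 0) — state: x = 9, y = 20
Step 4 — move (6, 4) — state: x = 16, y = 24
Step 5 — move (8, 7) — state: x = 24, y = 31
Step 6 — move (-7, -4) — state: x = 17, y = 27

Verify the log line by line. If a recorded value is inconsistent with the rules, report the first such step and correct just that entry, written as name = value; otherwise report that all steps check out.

step 4, x = 15

step 1: x = 4 + (5) = 9, y = 4 + (7) = 11 -> exactly as logged
step 2: x = 9 + (2) = 11, y = 11 + (9) = 20 -> confirmed correct
step 3: x = 11 + (-2) = 9, y = 20 + (0) = 20 -> same as recorded
step 4: x = 9 + (6) = 15, y = 20 + (4) = 24 -> the log has a different value
The earliest wrong entry is at step 4: it should read x = 15.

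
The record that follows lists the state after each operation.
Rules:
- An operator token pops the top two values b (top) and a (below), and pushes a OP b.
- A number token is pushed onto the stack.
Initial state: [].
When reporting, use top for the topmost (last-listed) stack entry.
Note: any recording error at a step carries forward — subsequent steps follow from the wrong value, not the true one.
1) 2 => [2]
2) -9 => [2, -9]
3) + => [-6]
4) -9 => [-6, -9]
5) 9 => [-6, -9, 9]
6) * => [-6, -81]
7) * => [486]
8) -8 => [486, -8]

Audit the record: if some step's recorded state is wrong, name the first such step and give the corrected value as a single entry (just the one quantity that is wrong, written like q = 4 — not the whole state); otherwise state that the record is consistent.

step 3, top = -7

Step 1: push 2: top = 2 — confirmed correct.
Step 2: push -9: top = -9 — exactly as logged.
Step 3: 2 + -9 = -7 — this is not what the record shows.
Conclusion: step 3 carries the first error; the entry should be top = -7.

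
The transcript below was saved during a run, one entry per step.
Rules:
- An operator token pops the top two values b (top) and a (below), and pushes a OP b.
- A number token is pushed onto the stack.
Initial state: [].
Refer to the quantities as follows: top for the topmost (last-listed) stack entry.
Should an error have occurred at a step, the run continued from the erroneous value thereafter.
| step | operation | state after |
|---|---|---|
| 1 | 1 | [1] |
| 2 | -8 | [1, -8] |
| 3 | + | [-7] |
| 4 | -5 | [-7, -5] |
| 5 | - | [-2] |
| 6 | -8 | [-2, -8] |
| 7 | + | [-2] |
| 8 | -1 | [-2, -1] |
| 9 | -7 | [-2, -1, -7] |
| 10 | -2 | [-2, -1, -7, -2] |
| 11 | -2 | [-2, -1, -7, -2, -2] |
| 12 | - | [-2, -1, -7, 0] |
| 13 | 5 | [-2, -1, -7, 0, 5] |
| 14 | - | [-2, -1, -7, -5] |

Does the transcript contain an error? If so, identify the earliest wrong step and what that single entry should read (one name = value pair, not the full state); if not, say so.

Recomputing the run from the initial state:
step 1: [1]
step 2: [1, -8]
step 3: [-7]
step 4: [-7, -5]
step 5: [-2]
step 6: [-2, -8]
step 7: [-10]
step 8: [-10, -1]
step 9: [-10, -1, -7]
step 10: [-10, -1, -7, -2]
step 11: [-10, -1, -7, -2, -2]
step 12: [-10, -1, -7, 0]
step 13: [-10, -1, -7, 0, 5]
step 14: [-10, -1, -7, -5]
The first disagreement with the transcript is at step 7, where the value should be top = -10.

step 7, top = -10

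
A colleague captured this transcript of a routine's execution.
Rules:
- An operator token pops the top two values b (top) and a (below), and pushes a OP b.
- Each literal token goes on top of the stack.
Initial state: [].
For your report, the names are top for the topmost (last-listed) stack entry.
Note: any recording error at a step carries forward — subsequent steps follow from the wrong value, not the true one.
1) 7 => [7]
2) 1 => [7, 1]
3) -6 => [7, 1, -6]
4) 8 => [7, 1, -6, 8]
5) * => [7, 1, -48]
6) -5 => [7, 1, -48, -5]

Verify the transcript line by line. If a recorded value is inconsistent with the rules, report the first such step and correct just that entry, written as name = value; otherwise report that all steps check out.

1. push 7: top = 7 (checks out)
2. push 1: top = 1 (checks out)
3. push -6: top = -6 (consistent with the transcript)
4. push 8: top = 8 (same as recorded)
5. -6 * 8 = -48 (consistent with the transcript)
6. push -5: top = -5 (agrees with the transcript)
The recomputation confirms every line.

no error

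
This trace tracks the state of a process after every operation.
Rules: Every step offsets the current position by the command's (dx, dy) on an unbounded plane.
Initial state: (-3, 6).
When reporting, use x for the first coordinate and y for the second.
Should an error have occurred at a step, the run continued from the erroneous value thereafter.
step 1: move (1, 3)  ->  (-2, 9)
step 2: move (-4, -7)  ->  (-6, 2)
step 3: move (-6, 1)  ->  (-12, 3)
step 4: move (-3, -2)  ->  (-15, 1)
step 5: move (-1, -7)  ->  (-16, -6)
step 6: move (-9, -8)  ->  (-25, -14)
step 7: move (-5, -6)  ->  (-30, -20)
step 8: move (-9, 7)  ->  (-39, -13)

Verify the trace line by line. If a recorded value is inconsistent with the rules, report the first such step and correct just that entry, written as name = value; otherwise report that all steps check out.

Step 1: x = -3 + (1) = -2, y = 6 + (3) = 9 — exactly as logged.
Step 2: x = -2 + (-4) = -6, y = 9 + (-7) = 2 — exactly as logged.
Step 3: x = -6 + (-6) = -12, y = 2 + (1) = 3 — verified.
Step 4: x = -12 + (-3) = -15, y = 3 + (-2) = 1 — consistent with the trace.
Step 5: x = -15 + (-1) = -16, y = 1 + (-7) = -6 — checks out.
Step 6: x = -16 + (-9) = -25, y = -6 + (-8) = -14 — consistent with the trace.
Step 7: x = -25 + (-5) = -30, y = -14 + (-6) = -20 — in agreement.
Step 8: x = -30 + (-9) = -39, y = -20 + (7) = -13 — in agreement.
Every step is consistent.

no error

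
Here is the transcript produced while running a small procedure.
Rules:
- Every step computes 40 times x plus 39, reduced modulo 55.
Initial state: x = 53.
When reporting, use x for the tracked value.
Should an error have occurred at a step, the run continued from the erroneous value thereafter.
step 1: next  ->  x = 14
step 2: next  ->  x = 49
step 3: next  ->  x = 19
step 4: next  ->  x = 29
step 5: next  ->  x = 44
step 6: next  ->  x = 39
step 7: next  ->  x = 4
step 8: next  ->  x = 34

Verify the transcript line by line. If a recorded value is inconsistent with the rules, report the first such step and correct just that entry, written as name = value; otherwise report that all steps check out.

no error

Recomputing the run from the initial state:
step 1: x = 14
step 2: x = 49
step 3: x = 19
step 4: x = 29
step 5: x = 44
step 6: x = 39
step 7: x = 4
step 8: x = 34
This matches the transcript at every step.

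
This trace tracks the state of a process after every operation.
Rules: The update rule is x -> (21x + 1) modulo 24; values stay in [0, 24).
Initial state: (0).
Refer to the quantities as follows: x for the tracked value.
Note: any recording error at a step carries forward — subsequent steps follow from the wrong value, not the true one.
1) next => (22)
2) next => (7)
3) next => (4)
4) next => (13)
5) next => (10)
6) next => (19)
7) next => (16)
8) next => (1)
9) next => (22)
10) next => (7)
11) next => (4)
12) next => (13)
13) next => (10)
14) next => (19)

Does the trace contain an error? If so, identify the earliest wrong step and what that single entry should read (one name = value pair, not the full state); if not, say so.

step 1, x = 1

Step 1: x = (21*0 + 1) mod 24 = 1 — this is not what the trace shows.
The audit stops at step 1: the recorded entry is wrong and should be x = 1.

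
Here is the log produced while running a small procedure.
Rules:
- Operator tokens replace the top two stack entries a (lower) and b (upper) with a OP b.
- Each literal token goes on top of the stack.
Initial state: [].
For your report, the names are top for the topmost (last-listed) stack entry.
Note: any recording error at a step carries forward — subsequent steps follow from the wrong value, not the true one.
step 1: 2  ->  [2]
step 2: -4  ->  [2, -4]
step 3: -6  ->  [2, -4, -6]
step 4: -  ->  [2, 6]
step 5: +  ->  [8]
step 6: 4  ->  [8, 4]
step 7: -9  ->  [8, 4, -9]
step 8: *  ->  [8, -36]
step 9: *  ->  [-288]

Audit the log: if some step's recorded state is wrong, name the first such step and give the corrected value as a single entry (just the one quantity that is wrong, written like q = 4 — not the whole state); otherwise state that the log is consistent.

Recomputing the run from the initial state:
step 1: [2]
step 2: [2, -4]
step 3: [2, -4, -6]
step 4: [2, 2]
step 5: [4]
step 6: [4, 4]
step 7: [4, 4, -9]
step 8: [4, -36]
step 9: [-144]
The first disagreement with the log is at step 4, where the value should be top = 2.

step 4, top = 2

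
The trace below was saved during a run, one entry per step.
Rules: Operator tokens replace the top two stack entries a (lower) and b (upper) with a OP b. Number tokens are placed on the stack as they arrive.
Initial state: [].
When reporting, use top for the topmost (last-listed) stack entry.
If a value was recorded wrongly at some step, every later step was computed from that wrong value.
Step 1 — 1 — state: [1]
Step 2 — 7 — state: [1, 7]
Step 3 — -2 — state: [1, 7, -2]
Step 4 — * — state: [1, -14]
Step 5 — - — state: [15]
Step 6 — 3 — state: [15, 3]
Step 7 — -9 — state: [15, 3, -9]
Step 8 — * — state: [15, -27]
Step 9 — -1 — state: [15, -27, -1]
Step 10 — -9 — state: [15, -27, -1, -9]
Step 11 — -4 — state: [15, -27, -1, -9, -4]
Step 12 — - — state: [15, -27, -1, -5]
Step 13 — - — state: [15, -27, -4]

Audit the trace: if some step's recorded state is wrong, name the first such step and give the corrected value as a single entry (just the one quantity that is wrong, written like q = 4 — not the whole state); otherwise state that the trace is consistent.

step 13, top = 4

1. push 1: top = 1 (no discrepancy)
2. push 7: top = 7 (checks out)
3. push -2: top = -2 (exactly as logged)
4. 7 * -2 = -14 (in agreement)
5. 1 - -14 = 15 (consistent with the trace)
6. push 3: top = 3 (consistent with the trace)
7. push -9: top = -9 (checks out)
8. 3 * -9 = -27 (verified)
9. push -1: top = -1 (verified)
10. push -9: top = -9 (exactly as logged)
11. push -4: top = -4 (checks out)
12. -9 - -4 = -5 (in agreement)
13. -1 - -5 = 4 (first mismatch against the trace)
That makes step 13 the first incorrect line — top = 4 is what it should show.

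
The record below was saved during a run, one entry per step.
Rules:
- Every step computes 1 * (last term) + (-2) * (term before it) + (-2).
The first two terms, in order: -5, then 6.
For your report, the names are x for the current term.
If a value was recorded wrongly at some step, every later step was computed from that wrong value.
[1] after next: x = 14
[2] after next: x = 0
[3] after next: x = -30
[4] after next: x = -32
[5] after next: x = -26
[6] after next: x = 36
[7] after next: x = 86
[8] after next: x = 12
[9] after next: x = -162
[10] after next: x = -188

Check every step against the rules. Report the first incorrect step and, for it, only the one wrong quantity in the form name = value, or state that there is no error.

Recomputing the run from the initial state:
step 1: x = 14
step 2: x = 0
step 3: x = -30
step 4: x = -32
step 5: x = 26
step 6: x = 88
step 7: x = 34
step 8: x = -144
step 9: x = -214
step 10: x = 72
The first disagreement with the record is at step 5, where the value should be x = 26.

step 5, x = 26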